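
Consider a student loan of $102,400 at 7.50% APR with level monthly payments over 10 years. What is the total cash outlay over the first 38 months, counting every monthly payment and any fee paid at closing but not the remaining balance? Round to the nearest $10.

At 7.50% the monthly rate is 0.0062500, so the payment is 102,400 × 0.0062500 / (1 − 1.0062500^−120) = $1,215.51.
Total outlay = 38 × $1,215.51 = $46,189.38.

$46,190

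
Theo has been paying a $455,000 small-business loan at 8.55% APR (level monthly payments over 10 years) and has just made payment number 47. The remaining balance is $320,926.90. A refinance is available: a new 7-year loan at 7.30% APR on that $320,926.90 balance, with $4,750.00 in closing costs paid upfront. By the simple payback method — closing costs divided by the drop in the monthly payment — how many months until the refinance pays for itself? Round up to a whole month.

Current payment = 455,000 × 8.55%/12 / (1 − (1+0.0071250)^−120) = $5,653.52.
Refinanced payment = 320,926.90 × 0.0060833 / (1 − (1+0.0060833)^−84) = $4,890.85.
Monthly savings = $5,653.52 − $4,890.85 = $762.67.
Break-even = $4,750.00 / $762.67 = 6.23 → 7 months.

7 months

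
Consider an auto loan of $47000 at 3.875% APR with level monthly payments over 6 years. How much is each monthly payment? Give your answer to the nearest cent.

At 3.875% the monthly rate is 0.0032292, so the payment is 47,000 × 0.0032292 / (1 − 1.0032292^−72) = $732.65.

$732.65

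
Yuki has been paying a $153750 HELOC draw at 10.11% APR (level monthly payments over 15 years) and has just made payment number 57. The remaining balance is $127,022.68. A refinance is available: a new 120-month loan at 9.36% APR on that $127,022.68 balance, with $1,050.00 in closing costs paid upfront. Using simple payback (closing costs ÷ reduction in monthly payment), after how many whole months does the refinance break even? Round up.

Current payment = 153,750 × 10.11%/12 / (1 − (1+0.0084250)^−180) = $1,662.57.
Refinanced payment = 127,022.68 × 0.0078000 / (1 − (1+0.0078000)^−120) = $1,633.92.
Monthly savings = $1,662.57 − $1,633.92 = $28.65.
Break-even = $1,050.00 / $28.65 = 36.65 → 37 months.

37 months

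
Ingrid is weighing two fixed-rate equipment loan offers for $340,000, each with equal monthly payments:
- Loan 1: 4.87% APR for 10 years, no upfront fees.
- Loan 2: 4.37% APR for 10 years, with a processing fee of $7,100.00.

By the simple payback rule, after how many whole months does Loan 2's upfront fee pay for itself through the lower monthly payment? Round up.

87 months

Loan 1: at 4.87% the monthly rate is 0.0040583, so the payment is 340,000 × 0.0040583 / (1 − 1.0040583^−120) = $3,584.66.
Loan 2: monthly rate = 4.37%/12 = 0.0036417; payment = 340,000 × 0.0036417 / (1 − (1+0.0036417)^−120) = $3,502.44.
Monthly savings = $3,584.66 − $3,502.44 = $82.22.
Break-even = $7,100.00 / $82.22 = 86.35 → 87 months.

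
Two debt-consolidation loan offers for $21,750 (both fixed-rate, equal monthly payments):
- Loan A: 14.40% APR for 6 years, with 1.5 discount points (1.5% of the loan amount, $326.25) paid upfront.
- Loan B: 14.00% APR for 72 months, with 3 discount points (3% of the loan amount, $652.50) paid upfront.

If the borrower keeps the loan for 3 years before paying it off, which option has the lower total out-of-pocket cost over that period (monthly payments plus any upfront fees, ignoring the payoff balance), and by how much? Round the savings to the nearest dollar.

Loan A by $158

Loan A: at 14.40% the monthly rate is 0.0120000, so the payment is 21,750 × 0.0120000 / (1 − 1.0120000^−72) = $452.85.
Loan B: monthly rate = 14%/12 = 0.0116667; payment = 21,750 × 0.0116667 / (1 − (1+0.0116667)^−72) = $448.17.
Over 36 months: Loan A costs 36 × $452.85 + $326.25 = $16,628.85; Loan B costs 36 × $448.17 + $652.50 = $16,786.62.
Loan A is cheaper by $16,786.62 − $16,628.85 = $157.77.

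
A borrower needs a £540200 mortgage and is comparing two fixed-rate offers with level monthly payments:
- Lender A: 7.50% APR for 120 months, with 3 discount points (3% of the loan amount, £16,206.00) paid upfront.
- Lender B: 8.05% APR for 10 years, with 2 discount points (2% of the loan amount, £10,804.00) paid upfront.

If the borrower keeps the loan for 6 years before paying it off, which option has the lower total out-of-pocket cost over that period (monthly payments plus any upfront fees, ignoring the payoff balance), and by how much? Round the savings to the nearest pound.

Lender A: at 7.50% the monthly rate is 0.0062500, so the payment is 540,200 × 0.0062500 / (1 − 1.0062500^−120) = £6,412.27.
Lender B: monthly rate = 8.05%/12 = 0.0067083; payment = 540,200 × 0.0067083 / (1 − (1+0.0067083)^−120) = £6,568.40.
Over 72 months: Lender A costs 72 × £6,412.27 + £16,206.00 = £477,889.44; Lender B costs 72 × £6,568.40 + £10,804.00 = £483,728.80.
Lender A is cheaper by £483,728.80 − £477,889.44 = £5,839.36.

Lender A by £5,839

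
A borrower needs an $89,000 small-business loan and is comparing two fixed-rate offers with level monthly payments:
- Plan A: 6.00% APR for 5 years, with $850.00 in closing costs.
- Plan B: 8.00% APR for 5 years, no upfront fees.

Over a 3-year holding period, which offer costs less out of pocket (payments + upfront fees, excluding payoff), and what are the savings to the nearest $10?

Plan A: at 6.00% the monthly rate is 0.0050000, so the payment is 89,000 × 0.0050000 / (1 − 1.0050000^−60) = $1,720.62.
Plan B: at 8.00% the monthly rate is 0.0066667, so the payment is 89,000 × 0.0066667 / (1 − 1.0066667^−60) = $1,804.60.
Over 36 months: Plan A costs 36 × $1,720.62 + $850.00 = $62,792.32; Plan B costs 36 × $1,804.60 = $64,965.60.
Plan A is cheaper by $64,965.60 − $62,792.32 = $2,173.28.

Plan A by $2,170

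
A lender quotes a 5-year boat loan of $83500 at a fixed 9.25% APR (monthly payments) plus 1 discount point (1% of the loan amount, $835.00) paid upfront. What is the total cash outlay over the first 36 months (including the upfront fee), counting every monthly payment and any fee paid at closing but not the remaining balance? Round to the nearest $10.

$63,600

Monthly rate = 9.25%/12 = 0.0077083; payment = 83,500 × 0.0077083 / (1 − (1+0.0077083)^−60) = $1,743.47.
Total outlay = 36 × $1,743.47 + $835.00 = $63,599.92.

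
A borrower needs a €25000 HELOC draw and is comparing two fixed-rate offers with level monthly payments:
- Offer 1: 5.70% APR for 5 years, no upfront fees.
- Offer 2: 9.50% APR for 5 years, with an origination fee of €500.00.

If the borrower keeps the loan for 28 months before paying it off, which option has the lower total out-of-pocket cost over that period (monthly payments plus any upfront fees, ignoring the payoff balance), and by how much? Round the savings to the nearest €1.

Offer 1 by €1,766

Offer 1: at 5.70% the monthly rate is 0.0047500, so the payment is 25,000 × 0.0047500 / (1 − 1.0047500^−60) = €479.84.
Offer 2: at 9.50% the monthly rate is 0.0079167, so the payment is 25,000 × 0.0079167 / (1 − 1.0079167^−60) = €525.05.
Over 28 months: Offer 1 costs 28 × €479.84 = €13,435.52; Offer 2 costs 28 × €525.05 + €500.00 = €15,201.40.
Offer 1 is cheaper by €15,201.40 − €13,435.52 = €1,765.88.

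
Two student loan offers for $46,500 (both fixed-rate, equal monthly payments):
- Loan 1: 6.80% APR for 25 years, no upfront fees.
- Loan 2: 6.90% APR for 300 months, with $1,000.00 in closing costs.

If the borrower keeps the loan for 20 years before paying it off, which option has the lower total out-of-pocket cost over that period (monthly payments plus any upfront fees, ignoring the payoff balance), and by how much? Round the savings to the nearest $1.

Loan 1 by $1,708

Loan 1: monthly rate = 6.8%/12 = 0.0056667; payment = 46,500 × 0.0056667 / (1 − (1+0.0056667)^−300) = $322.74.
Loan 2: at 6.90% the monthly rate is 0.0057500, so the payment is 46,500 × 0.0057500 / (1 − 1.0057500^−300) = $325.69.
Over 240 months: Loan 1 costs 240 × $322.74 = $77,457.60; Loan 2 costs 240 × $325.69 + $1,000.00 = $79,165.60.
Loan 1 is cheaper by $79,165.60 − $77,457.60 = $1,708.00.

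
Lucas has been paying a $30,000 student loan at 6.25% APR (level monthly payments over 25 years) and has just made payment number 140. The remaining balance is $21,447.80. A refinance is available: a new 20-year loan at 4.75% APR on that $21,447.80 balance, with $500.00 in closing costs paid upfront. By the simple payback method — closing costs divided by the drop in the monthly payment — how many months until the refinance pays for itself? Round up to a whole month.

9 months

Current payment = 30,000 × 6.25%/12 / (1 − (1+0.0052083)^−300) = $197.90.
Refinanced payment = 21,447.80 × 0.0039583 / (1 − (1+0.0039583)^−240) = $138.60.
Monthly savings = $197.90 − $138.60 = $59.30.
Break-even = $500.00 / $59.30 = 8.43 → 9 months.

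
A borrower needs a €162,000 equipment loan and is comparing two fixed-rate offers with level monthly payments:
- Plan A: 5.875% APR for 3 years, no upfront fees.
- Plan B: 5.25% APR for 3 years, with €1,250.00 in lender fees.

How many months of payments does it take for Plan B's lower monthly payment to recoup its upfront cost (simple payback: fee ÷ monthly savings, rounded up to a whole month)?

Plan A: monthly rate = 5.875%/12 = 0.0048958; payment = 162,000 × 0.0048958 / (1 − (1+0.0048958)^−36) = €4,919.18.
Plan B: monthly rate = 5.25%/12 = 0.0043750; payment = 162,000 × 0.0043750 / (1 − (1+0.0043750)^−36) = €4,873.49.
Monthly savings = €4,919.18 − €4,873.49 = €45.69.
Break-even = €1,250.00 / €45.69 = 27.36 → 28 months.

28 months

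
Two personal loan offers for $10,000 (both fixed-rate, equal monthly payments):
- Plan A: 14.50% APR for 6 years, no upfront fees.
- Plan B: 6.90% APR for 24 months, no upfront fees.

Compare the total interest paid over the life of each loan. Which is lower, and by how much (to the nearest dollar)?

Plan A: monthly rate = 14.5%/12 = 0.0120833; payment = 10,000 × 0.0120833 / (1 − (1+0.0120833)^−72) = $208.74.
Total interest on Plan A = 72 × $208.74 − $10,000 = $5,029.28.
Plan B: monthly rate = 6.9%/12 = 0.0057500; payment = 10,000 × 0.0057500 / (1 − (1+0.0057500)^−24) = $447.27.
Total interest on Plan B = 24 × $447.27 − $10,000 = $734.48.
Plan B is lower by $4,294.80.

Plan B by $4,295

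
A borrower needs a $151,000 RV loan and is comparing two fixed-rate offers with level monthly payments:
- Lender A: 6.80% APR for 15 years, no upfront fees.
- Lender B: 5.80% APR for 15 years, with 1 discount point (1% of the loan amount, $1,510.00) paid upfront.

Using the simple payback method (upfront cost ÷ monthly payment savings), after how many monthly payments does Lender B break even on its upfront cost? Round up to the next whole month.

Lender A: at 6.80% the monthly rate is 0.0056667, so the payment is 151,000 × 0.0056667 / (1 − 1.0056667^−180) = $1,340.40.
Lender B: monthly rate = 5.8%/12 = 0.0048333; payment = 151,000 × 0.0048333 / (1 − (1+0.0048333)^−180) = $1,257.97.
Monthly savings = $1,340.40 − $1,257.97 = $82.43.
Break-even = $1,510.00 / $82.43 = 18.32 → 19 months.

19 months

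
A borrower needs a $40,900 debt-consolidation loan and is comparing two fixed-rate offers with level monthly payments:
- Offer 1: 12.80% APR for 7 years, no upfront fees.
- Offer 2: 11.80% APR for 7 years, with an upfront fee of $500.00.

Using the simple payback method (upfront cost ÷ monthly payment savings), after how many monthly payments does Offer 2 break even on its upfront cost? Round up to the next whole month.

Offer 1: at 12.80% the monthly rate is 0.0106667, so the payment is 40,900 × 0.0106667 / (1 − 1.0106667^−84) = $739.61.
Offer 2: monthly rate = 11.8%/12 = 0.0098333; payment = 40,900 × 0.0098333 / (1 − (1+0.0098333)^−84) = $717.63.
Monthly savings = $739.61 − $717.63 = $21.98.
Break-even = $500.00 / $21.98 = 22.75 → 23 months.

23 months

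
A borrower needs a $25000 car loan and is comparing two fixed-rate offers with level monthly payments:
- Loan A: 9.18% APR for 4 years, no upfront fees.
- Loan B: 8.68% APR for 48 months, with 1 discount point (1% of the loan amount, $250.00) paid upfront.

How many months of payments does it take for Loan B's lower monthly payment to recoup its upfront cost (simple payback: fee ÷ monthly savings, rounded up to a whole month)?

Loan A: at 9.18% the monthly rate is 0.0076500, so the payment is 25,000 × 0.0076500 / (1 − 1.0076500^−48) = $624.27.
Loan B: at 8.68% the monthly rate is 0.0072333, so the payment is 25,000 × 0.0072333 / (1 − 1.0072333^−48) = $618.33.
Monthly savings = $624.27 − $618.33 = $5.94.
Break-even = $250.00 / $5.94 = 42.09 → 43 months.

43 months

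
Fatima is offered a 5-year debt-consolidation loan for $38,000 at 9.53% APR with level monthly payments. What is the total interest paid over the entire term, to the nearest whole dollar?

$9,918

Monthly rate = 9.53%/12 = 0.0079417; payment = 38,000 × 0.0079417 / (1 − (1+0.0079417)^−60) = $798.63.
Total paid = 60 × $798.63 = $47,917.80; interest = $47,917.80 − $38,000 = $9,917.80.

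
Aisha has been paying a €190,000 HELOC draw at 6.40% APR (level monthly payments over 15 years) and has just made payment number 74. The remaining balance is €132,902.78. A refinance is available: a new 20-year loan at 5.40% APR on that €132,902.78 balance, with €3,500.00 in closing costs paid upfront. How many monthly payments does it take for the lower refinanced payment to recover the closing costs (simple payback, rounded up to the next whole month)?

5 months

Current payment = 190,000 × 6.4%/12 / (1 − (1+0.0053333)^−180) = €1,644.68.
Refinanced payment = 132,902.78 × 0.0045000 / (1 − (1+0.0045000)^−240) = €906.73.
Monthly savings = €1,644.68 − €906.73 = €737.95.
Break-even = €3,500.00 / €737.95 = 4.74 → 5 months.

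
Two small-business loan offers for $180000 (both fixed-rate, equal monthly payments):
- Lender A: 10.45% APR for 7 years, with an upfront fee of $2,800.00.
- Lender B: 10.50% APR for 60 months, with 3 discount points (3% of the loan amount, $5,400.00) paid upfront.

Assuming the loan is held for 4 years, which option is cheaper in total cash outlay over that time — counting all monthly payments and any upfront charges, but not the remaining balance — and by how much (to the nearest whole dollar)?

Lender A by $42,856

Lender A: monthly rate = 10.45%/12 = 0.0087083; payment = 180,000 × 0.0087083 / (1 − (1+0.0087083)^−84) = $3,030.23.
Lender B: at 10.50% the monthly rate is 0.0087500, so the payment is 180,000 × 0.0087500 / (1 − 1.0087500^−60) = $3,868.90.
Over 48 months: Lender A costs 48 × $3,030.23 + $2,800.00 = $148,251.04; Lender B costs 48 × $3,868.90 + $5,400.00 = $191,107.20.
Lender A is cheaper by $191,107.20 − $148,251.04 = $42,856.16.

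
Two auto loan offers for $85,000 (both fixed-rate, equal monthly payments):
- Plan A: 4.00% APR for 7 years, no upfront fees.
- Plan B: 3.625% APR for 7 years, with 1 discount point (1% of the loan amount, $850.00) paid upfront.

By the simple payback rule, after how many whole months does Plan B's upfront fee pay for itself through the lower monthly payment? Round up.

59 months

Plan A: at 4.00% the monthly rate is 0.0033333, so the payment is 85,000 × 0.0033333 / (1 − 1.0033333^−84) = $1,161.85.
Plan B: monthly rate = 3.625%/12 = 0.0030208; payment = 85,000 × 0.0030208 / (1 − (1+0.0030208)^−84) = $1,147.23.
Monthly savings = $1,161.85 − $1,147.23 = $14.62.
Break-even = $850.00 / $14.62 = 58.14 → 59 months.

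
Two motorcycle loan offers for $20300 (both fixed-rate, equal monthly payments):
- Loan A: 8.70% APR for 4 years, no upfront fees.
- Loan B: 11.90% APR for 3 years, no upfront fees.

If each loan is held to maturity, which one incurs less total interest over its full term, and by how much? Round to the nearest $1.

Loan A: monthly rate = 8.7%/12 = 0.0072500; payment = 20,300 × 0.0072500 / (1 − (1+0.0072500)^−48) = $502.28.
Total interest on Loan A = 48 × $502.28 − $20,300 = $3,809.44.
Loan B: monthly rate = 11.9%/12 = 0.0099167; payment = 20,300 × 0.0099167 / (1 − (1+0.0099167)^−36) = $673.28.
Total interest on Loan B = 36 × $673.28 − $20,300 = $3,938.08.
Loan A is lower by $128.64.

Loan A by $129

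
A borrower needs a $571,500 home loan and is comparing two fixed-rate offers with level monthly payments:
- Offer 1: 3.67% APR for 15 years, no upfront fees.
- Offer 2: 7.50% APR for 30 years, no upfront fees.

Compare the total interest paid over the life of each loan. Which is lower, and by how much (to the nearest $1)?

Offer 1 by $694,546

Offer 1: at 3.67% the monthly rate is 0.0030583, so the payment is 571,500 × 0.0030583 / (1 − 1.0030583^−180) = $4,133.43.
Total interest on Offer 1 = 180 × $4,133.43 − $571,500 = $172,517.40.
Offer 2: monthly rate = 7.5%/12 = 0.0062500; payment = 571,500 × 0.0062500 / (1 − (1+0.0062500)^−360) = $3,996.01.
Total interest on Offer 2 = 360 × $3,996.01 − $571,500 = $867,063.60.
Offer 1 is lower by $694,546.20.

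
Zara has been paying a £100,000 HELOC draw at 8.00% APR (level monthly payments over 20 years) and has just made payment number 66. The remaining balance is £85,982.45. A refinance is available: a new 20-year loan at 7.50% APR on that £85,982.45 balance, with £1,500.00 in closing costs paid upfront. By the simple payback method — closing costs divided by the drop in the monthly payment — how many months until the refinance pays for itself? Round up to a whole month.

11 months

Current payment = 100,000 × 8%/12 / (1 − (1+0.0066667)^−240) = £836.44.
Refinanced payment = 85,982.45 × 0.0062500 / (1 − (1+0.0062500)^−240) = £692.67.
Monthly savings = £836.44 − £692.67 = £143.77.
Break-even = £1,500.00 / £143.77 = 10.43 → 11 months.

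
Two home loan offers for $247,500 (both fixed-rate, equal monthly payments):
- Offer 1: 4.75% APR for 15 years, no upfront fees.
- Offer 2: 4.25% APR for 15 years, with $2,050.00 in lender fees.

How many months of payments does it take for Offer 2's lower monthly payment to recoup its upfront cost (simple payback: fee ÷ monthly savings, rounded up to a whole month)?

33 months

Offer 1: at 4.75% the monthly rate is 0.0039583, so the payment is 247,500 × 0.0039583 / (1 − 1.0039583^−180) = $1,925.13.
Offer 2: at 4.25% the monthly rate is 0.0035417, so the payment is 247,500 × 0.0035417 / (1 − 1.0035417^−180) = $1,861.89.
Monthly savings = $1,925.13 − $1,861.89 = $63.24.
Break-even = $2,050.00 / $63.24 = 32.42 → 33 months.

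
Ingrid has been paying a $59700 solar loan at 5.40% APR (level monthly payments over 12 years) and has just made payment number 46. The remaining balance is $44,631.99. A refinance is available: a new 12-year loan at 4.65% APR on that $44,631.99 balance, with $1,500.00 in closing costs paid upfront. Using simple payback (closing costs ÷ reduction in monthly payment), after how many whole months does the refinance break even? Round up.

Current payment = 59,700 × 5.4%/12 / (1 − (1+0.0045000)^−144) = $564.22.
Refinanced payment = 44,631.99 × 0.0038750 / (1 − (1+0.0038750)^−144) = $405.00.
Monthly savings = $564.22 − $405.00 = $159.22.
Break-even = $1,500.00 / $159.22 = 9.42 → 10 months.

10 months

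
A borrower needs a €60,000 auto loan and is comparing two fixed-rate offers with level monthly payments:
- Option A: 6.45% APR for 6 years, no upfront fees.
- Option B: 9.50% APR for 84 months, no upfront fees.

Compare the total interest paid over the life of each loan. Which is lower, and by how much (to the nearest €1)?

Option A: at 6.45% the monthly rate is 0.0053750, so the payment is 60,000 × 0.0053750 / (1 − 1.0053750^−72) = €1,007.17.
Total interest on Option A = 72 × €1,007.17 − €60,000 = €12,516.24.
Option B: at 9.50% the monthly rate is 0.0079167, so the payment is 60,000 × 0.0079167 / (1 − 1.0079167^−84) = €980.64.
Total interest on Option B = 84 × €980.64 − €60,000 = €22,373.76.
Option A is lower by €9,857.52.

Option A by €9,858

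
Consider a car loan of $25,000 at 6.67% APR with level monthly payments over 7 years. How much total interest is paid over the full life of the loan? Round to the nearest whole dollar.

At 6.67% the monthly rate is 0.0055583, so the payment is 25,000 × 0.0055583 / (1 − 1.0055583^−84) = $373.30.
Total paid = 84 × $373.30 = $31,357.20; interest = $31,357.20 − $25,000 = $6,357.20.

$6,357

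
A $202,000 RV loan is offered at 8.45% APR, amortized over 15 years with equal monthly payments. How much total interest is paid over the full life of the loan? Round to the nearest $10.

$154,990

Monthly rate = 8.45%/12 = 0.0070417; payment = 202,000 × 0.0070417 / (1 − (1+0.0070417)^−180) = $1,983.26.
Total paid = 180 × $1,983.26 = $356,986.80; interest = $356,986.80 − $202,000 = $154,986.80.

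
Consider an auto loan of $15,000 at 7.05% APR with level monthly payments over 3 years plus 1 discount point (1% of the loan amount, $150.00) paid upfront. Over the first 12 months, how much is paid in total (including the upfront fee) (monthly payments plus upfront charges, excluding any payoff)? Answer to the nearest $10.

$5,710

Monthly rate = 7.05%/12 = 0.0058750; payment = 15,000 × 0.0058750 / (1 − (1+0.0058750)^−36) = $463.50.
Total outlay = 12 × $463.50 + $150.00 = $5,712.00.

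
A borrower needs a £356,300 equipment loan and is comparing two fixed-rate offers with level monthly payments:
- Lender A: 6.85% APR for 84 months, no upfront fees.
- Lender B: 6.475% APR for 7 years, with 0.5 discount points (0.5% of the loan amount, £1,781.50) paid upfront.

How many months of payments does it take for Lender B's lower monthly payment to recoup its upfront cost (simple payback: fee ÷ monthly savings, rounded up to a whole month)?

28 months

Lender A: monthly rate = 6.85%/12 = 0.0057083; payment = 356,300 × 0.0057083 / (1 − (1+0.0057083)^−84) = £5,351.43.
Lender B: monthly rate = 6.475%/12 = 0.0053958; payment = 356,300 × 0.0053958 / (1 − (1+0.0053958)^−84) = £5,286.54.
Monthly savings = £5,351.43 − £5,286.54 = £64.89.
Break-even = £1,781.50 / £64.89 = 27.45 → 28 months.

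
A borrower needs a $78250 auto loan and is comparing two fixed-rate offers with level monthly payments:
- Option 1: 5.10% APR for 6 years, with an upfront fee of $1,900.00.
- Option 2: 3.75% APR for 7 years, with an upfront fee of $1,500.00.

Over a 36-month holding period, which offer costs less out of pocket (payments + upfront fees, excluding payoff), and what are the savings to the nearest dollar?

Option 1: at 5.10% the monthly rate is 0.0042500, so the payment is 78,250 × 0.0042500 / (1 − 1.0042500^−72) = $1,263.84.
Option 2: monthly rate = 3.75%/12 = 0.0031250; payment = 78,250 × 0.0031250 / (1 − (1+0.0031250)^−84) = $1,060.60.
Over 36 months: Option 1 costs 36 × $1,263.84 + $1,900.00 = $47,398.24; Option 2 costs 36 × $1,060.60 + $1,500.00 = $39,681.60.
Option 2 is cheaper by $47,398.24 − $39,681.60 = $7,716.64.

Option 2 by $7,717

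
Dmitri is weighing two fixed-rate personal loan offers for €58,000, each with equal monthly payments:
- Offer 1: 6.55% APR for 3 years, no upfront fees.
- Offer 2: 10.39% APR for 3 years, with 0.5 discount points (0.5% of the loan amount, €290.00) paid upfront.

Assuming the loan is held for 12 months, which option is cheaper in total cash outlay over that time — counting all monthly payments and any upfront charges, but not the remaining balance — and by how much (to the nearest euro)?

Offer 1 by €1,528

Offer 1: at 6.55% the monthly rate is 0.0054583, so the payment is 58,000 × 0.0054583 / (1 − 1.0054583^−36) = €1,778.96.
Offer 2: at 10.39% the monthly rate is 0.0086583, so the payment is 58,000 × 0.0086583 / (1 − 1.0086583^−36) = €1,882.13.
Over 12 months: Offer 1 costs 12 × €1,778.96 = €21,347.52; Offer 2 costs 12 × €1,882.13 + €290.00 = €22,875.56.
Offer 1 is cheaper by €22,875.56 − €21,347.52 = €1,528.04.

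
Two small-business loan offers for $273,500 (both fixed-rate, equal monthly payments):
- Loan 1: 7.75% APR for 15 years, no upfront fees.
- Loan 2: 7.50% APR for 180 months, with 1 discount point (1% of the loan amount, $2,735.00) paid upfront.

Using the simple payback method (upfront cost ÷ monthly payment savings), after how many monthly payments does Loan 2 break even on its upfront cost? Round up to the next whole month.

71 months

Loan 1: at 7.75% the monthly rate is 0.0064583, so the payment is 273,500 × 0.0064583 / (1 − 1.0064583^−180) = $2,574.39.
Loan 2: monthly rate = 7.5%/12 = 0.0062500; payment = 273,500 × 0.0062500 / (1 − (1+0.0062500)^−180) = $2,535.38.
Monthly savings = $2,574.39 − $2,535.38 = $39.01.
Break-even = $2,735.00 / $39.01 = 70.11 → 71 months.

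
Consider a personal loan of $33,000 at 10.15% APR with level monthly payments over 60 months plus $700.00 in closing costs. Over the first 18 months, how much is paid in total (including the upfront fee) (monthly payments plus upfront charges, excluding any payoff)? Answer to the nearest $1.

$13,365

At 10.15% the monthly rate is 0.0084583, so the payment is 33,000 × 0.0084583 / (1 − 1.0084583^−60) = $703.59.
Total outlay = 18 × $703.59 + $700.00 = $13,364.62.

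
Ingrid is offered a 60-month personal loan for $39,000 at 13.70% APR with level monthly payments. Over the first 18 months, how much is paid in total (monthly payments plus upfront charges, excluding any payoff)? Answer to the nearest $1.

$16,225

At 13.70% the monthly rate is 0.0114167, so the payment is 39,000 × 0.0114167 / (1 − 1.0114167^−60) = $901.41.
Total outlay = 18 × $901.41 = $16,225.38.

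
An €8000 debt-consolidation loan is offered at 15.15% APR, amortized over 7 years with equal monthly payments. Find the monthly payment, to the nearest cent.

At 15.15% the monthly rate is 0.0126250, so the payment is 8,000 × 0.0126250 / (1 − 1.0126250^−84) = €155.05.

€155.05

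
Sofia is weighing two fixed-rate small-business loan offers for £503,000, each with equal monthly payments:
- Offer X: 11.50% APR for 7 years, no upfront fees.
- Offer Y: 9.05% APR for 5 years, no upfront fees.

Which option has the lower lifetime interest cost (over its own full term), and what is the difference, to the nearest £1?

Offer Y by £107,393

Offer X: at 11.50% the monthly rate is 0.0095833, so the payment is 503,000 × 0.0095833 / (1 − 1.0095833^−84) = £8,745.39.
Total interest on Offer X = 84 × £8,745.39 − £503,000 = £231,612.76.
Offer Y: monthly rate = 9.05%/12 = 0.0075417; payment = 503,000 × 0.0075417 / (1 − (1+0.0075417)^−60) = £10,453.66.
Total interest on Offer Y = 60 × £10,453.66 − £503,000 = £124,219.60.
Offer Y is lower by £107,393.16.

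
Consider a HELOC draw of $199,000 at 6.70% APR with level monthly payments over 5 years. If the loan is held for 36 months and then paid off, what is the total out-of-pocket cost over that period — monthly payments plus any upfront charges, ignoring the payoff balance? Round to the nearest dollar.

$140,844

At 6.70% the monthly rate is 0.0055833, so the payment is 199,000 × 0.0055833 / (1 − 1.0055833^−60) = $3,912.33.
Total outlay = 36 × $3,912.33 = $140,843.88.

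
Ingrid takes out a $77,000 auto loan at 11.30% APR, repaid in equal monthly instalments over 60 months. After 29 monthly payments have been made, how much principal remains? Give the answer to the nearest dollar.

With monthly rate i = 11.3%/12 = 0.0094167, the balance after k of n payments is P · [(1+i)^n − (1+i)^k] / [(1+i)^n − 1].
(1+0.0094167)^60 = 1.75480260 and (1+0.0094167)^29 = 1.31233183, so the balance is 77,000 × (1.75480260 − 1.31233183) / (1.75480260 − 1) = $45,137.96.

$45,138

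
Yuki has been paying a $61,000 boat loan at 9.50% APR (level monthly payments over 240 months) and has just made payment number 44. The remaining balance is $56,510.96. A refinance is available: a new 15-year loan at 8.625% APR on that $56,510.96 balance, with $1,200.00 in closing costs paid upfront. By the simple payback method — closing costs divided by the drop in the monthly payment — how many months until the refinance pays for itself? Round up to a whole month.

Current payment = 61,000 × 9.5%/12 / (1 − (1+0.0079167)^−240) = $568.60.
Refinanced payment = 56,510.96 × 0.0071875 / (1 − (1+0.0071875)^−180) = $560.63.
Monthly savings = $568.60 − $560.63 = $7.97.
Break-even = $1,200.00 / $7.97 = 150.56 → 151 months.

151 months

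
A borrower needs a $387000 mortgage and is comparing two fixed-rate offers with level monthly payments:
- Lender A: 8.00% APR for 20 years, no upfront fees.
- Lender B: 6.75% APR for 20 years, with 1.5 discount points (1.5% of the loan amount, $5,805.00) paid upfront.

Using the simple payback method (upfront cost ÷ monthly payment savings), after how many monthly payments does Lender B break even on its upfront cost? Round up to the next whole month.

20 months

Lender A: monthly rate = 8%/12 = 0.0066667; payment = 387,000 × 0.0066667 / (1 − (1+0.0066667)^−240) = $3,237.02.
Lender B: at 6.75% the monthly rate is 0.0056250, so the payment is 387,000 × 0.0056250 / (1 − 1.0056250^−240) = $2,942.61.
Monthly savings = $3,237.02 − $2,942.61 = $294.41.
Break-even = $5,805.00 / $294.41 = 19.72 → 20 months.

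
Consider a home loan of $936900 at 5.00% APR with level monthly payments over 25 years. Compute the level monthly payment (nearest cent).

$5,477.02

At 5.00% the monthly rate is 0.0041667, so the payment is 936,900 × 0.0041667 / (1 − 1.0041667^−300) = $5,477.02.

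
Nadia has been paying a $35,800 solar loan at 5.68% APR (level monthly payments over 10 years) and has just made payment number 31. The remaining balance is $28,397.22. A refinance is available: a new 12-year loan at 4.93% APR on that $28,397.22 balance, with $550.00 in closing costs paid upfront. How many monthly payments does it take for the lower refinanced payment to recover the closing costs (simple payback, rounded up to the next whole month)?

Current payment = 35,800 × 5.68%/12 / (1 − (1+0.0047333)^−120) = $391.72.
Refinanced payment = 28,397.22 × 0.0041083 / (1 − (1+0.0041083)^−144) = $261.65.
Monthly savings = $391.72 − $261.65 = $130.07.
Break-even = $550.00 / $130.07 = 4.23 → 5 months.

5 months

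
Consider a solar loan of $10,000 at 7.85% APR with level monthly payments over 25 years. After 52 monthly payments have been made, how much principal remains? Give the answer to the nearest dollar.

$9,335

With monthly rate i = 7.85%/12 = 0.0065417, the balance after k of n payments is P · [(1+i)^n − (1+i)^k] / [(1+i)^n − 1].
(1+0.0065417)^300 = 7.07175617 and (1+0.0065417)^52 = 1.40362597, so the balance is 10,000 × (7.07175617 − 1.40362597) / (7.07175617 − 1) = $9,335.24.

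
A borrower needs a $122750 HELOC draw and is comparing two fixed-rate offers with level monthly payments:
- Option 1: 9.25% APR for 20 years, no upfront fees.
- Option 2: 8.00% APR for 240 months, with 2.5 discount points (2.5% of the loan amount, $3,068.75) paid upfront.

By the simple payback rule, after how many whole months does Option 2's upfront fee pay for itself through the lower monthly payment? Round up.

32 months

Option 1: at 9.25% the monthly rate is 0.0077083, so the payment is 122,750 × 0.0077083 / (1 − 1.0077083^−240) = $1,124.23.
Option 2: at 8.00% the monthly rate is 0.0066667, so the payment is 122,750 × 0.0066667 / (1 − 1.0066667^−240) = $1,026.73.
Monthly savings = $1,124.23 − $1,026.73 = $97.50.
Break-even = $3,068.75 / $97.50 = 31.47 → 32 months.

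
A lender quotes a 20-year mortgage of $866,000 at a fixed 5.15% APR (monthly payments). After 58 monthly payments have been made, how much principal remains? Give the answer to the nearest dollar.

With monthly rate i = 5.15%/12 = 0.0042917, the balance after k of n payments is P · [(1+i)^n − (1+i)^k] / [(1+i)^n − 1].
(1+0.0042917)^240 = 2.79489935 and (1+0.0042917)^58 = 1.28195218, so the balance is 866,000 × (2.79489935 − 1.28195218) / (2.79489935 − 1) = $729,964.19.

$729,964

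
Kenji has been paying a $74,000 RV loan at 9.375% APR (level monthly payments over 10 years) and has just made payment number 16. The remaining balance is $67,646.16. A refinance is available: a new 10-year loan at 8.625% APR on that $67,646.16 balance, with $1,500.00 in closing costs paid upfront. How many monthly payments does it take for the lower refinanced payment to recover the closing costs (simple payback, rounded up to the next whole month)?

Current payment = 74,000 × 9.375%/12 / (1 − (1+0.0078125)^−120) = $952.48.
Refinanced payment = 67,646.16 × 0.0071875 / (1 − (1+0.0071875)^−120) = $843.24.
Monthly savings = $952.48 − $843.24 = $109.24.
Break-even = $1,500.00 / $109.24 = 13.73 → 14 months.

14 months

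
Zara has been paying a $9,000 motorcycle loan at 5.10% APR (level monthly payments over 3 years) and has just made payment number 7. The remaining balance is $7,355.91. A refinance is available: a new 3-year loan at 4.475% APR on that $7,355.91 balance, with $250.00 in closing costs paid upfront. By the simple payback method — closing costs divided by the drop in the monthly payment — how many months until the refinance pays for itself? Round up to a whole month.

Current payment = 9,000 × 5.1%/12 / (1 − (1+0.0042500)^−36) = $270.14.
Refinanced payment = 7,355.91 × 0.0037292 / (1 − (1+0.0037292)^−36) = $218.73.
Monthly savings = $270.14 − $218.73 = $51.41.
Break-even = $250.00 / $51.41 = 4.86 → 5 months.

5 months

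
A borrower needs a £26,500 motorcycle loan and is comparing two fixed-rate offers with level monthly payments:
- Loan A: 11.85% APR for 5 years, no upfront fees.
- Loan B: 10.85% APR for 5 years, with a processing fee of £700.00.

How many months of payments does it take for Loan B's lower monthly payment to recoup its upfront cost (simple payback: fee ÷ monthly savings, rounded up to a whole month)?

53 months

Loan A: monthly rate = 11.85%/12 = 0.0098750; payment = 26,500 × 0.0098750 / (1 − (1+0.0098750)^−60) = £587.47.
Loan B: monthly rate = 10.85%/12 = 0.0090417; payment = 26,500 × 0.0090417 / (1 − (1+0.0090417)^−60) = £574.19.
Monthly savings = £587.47 − £574.19 = £13.28.
Break-even = £700.00 / £13.28 = 52.71 → 53 months.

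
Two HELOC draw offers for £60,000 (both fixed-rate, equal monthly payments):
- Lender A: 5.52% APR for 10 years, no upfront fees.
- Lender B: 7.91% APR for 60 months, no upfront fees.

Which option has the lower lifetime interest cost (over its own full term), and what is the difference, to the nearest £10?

Lender B by £5,370

Lender A: at 5.52% the monthly rate is 0.0046000, so the payment is 60,000 × 0.0046000 / (1 − 1.0046000^−120) = £651.75.
Total interest on Lender A = 120 × £651.75 − £60,000 = £18,210.00.
Lender B: at 7.91% the monthly rate is 0.0065917, so the payment is 60,000 × 0.0065917 / (1 − 1.0065917^−60) = £1,214.00.
Total interest on Lender B = 60 × £1,214.00 − £60,000 = £12,840.00.
Lender B is lower by £5,370.00.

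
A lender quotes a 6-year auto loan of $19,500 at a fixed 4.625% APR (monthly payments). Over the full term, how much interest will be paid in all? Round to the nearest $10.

$2,870

Monthly rate = 4.625%/12 = 0.0038542; payment = 19,500 × 0.0038542 / (1 − (1+0.0038542)^−72) = $310.67.
Total paid = 72 × $310.67 = $22,368.24; interest = $22,368.24 − $19,500 = $2,868.24.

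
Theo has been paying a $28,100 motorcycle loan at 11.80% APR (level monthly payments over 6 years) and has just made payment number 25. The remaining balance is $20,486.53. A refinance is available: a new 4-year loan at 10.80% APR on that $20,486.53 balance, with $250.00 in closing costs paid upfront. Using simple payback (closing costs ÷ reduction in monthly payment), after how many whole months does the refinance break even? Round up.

14 months

Current payment = 28,100 × 11.8%/12 / (1 − (1+0.0098333)^−72) = $546.44.
Refinanced payment = 20,486.53 × 0.0090000 / (1 − (1+0.0090000)^−48) = $527.50.
Monthly savings = $546.44 − $527.50 = $18.94.
Break-even = $250.00 / $18.94 = 13.20 → 14 months.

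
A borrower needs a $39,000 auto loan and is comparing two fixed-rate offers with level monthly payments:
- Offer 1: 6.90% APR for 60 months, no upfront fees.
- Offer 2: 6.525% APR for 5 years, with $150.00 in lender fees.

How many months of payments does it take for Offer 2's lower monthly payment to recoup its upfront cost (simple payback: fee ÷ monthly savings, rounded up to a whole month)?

22 months

Offer 1: monthly rate = 6.9%/12 = 0.0057500; payment = 39,000 × 0.0057500 / (1 − (1+0.0057500)^−60) = $770.41.
Offer 2: at 6.525% the monthly rate is 0.0054375, so the payment is 39,000 × 0.0054375 / (1 − 1.0054375^−60) = $763.54.
Monthly savings = $770.41 − $763.54 = $6.87.
Break-even = $150.00 / $6.87 = 21.83 → 22 months.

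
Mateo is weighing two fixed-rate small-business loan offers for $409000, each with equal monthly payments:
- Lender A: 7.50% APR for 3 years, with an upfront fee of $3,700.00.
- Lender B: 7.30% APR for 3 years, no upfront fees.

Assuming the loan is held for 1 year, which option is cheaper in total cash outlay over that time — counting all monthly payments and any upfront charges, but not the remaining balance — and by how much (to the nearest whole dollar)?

Lender B by $4,150

Lender A: monthly rate = 7.5%/12 = 0.0062500; payment = 409,000 × 0.0062500 / (1 − (1+0.0062500)^−36) = $12,722.44.
Lender B: at 7.30% the monthly rate is 0.0060833, so the payment is 409,000 × 0.0060833 / (1 − 1.0060833^−36) = $12,684.91.
Over 12 months: Lender A costs 12 × $12,722.44 + $3,700.00 = $156,369.28; Lender B costs 12 × $12,684.91 = $152,218.92.
Lender B is cheaper by $156,369.28 − $152,218.92 = $4,150.36.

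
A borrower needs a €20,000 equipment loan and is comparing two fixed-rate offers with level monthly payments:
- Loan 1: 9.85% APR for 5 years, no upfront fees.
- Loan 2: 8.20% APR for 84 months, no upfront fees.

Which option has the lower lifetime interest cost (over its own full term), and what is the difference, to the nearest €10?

Loan 1 by €940

Loan 1: monthly rate = 9.85%/12 = 0.0082083; payment = 20,000 × 0.0082083 / (1 − (1+0.0082083)^−60) = €423.47.
Total interest on Loan 1 = 60 × €423.47 − €20,000 = €5,408.20.
Loan 2: at 8.20% the monthly rate is 0.0068333, so the payment is 20,000 × 0.0068333 / (1 − 1.0068333^−84) = €313.72.
Total interest on Loan 2 = 84 × €313.72 − €20,000 = €6,352.48.
Loan 1 is lower by €944.28.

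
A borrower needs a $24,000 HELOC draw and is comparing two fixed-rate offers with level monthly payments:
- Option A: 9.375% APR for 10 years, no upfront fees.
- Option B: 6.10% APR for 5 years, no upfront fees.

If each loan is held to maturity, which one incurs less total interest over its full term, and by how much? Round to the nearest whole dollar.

Option B by $9,163

Option A: monthly rate = 9.375%/12 = 0.0078125; payment = 24,000 × 0.0078125 / (1 − (1+0.0078125)^−120) = $308.91.
Total interest on Option A = 120 × $308.91 − $24,000 = $13,069.20.
Option B: at 6.10% the monthly rate is 0.0050833, so the payment is 24,000 × 0.0050833 / (1 − 1.0050833^−60) = $465.10.
Total interest on Option B = 60 × $465.10 − $24,000 = $3,906.00.
Option B is lower by $9,163.20.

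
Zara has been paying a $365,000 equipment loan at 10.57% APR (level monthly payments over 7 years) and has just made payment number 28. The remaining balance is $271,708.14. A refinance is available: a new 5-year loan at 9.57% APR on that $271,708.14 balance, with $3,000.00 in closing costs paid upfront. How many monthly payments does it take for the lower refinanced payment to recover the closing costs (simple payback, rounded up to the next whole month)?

Current payment = 365,000 × 10.57%/12 / (1 − (1+0.0088083)^−84) = $6,167.47.
Refinanced payment = 271,708.14 × 0.0079750 / (1 − (1+0.0079750)^−60) = $5,715.68.
Monthly savings = $6,167.47 − $5,715.68 = $451.79.
Break-even = $3,000.00 / $451.79 = 6.64 → 7 months.

7 months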